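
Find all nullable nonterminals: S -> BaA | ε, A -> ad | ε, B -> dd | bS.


A nonterminal is nullable iff some alternative derives ε (directly, or every symbol in it is nullable)
Nullable: {A, S}


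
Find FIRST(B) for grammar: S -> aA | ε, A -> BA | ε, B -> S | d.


Per alternative of B: FIRST(S) = {a, ε}; FIRST(d) = {d}
FIRST(B) = {a, d, ε}


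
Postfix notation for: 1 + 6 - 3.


Left to right (same or higher precedence on left)
Postfix: 1 6 + 3 -


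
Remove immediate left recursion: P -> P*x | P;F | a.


Left-recursive alternatives: P*x, P;F; non-recursive: a
Introduce P': P -> aP', P' -> *xP' | ;FP' | ε


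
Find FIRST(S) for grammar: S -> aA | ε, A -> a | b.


Per alternative of S: FIRST(aA) = {a}; FIRST(ε) = {ε}
FIRST(S) = {a, ε}


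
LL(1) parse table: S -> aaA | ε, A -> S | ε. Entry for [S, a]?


For [S, a]: 'a' ∈ FIRST(aaA)
Entry: S -> aaA


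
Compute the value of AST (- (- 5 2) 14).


Evaluate inner: (- 5 2) = 3
Evaluate root: (- 3 14) = -11
Result: -11


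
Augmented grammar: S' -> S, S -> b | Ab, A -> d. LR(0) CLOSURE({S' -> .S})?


Start: S' -> .S
For each item with dot before a nonterminal B, add B -> .γ for every B-production
Closure: [S' -> .S, S -> .b, S -> .Ab, A -> .d]


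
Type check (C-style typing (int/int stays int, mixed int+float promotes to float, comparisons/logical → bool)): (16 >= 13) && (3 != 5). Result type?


Operand types: bool && bool
Rule: logical operators take bool operands and yield bool
Result type: bool


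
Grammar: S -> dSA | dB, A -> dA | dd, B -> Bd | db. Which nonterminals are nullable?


A nonterminal is nullable iff some alternative derives ε (directly, or every symbol in it is nullable)
Nullable: {}


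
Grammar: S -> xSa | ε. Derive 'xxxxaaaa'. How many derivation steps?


Derivation: S => xSa => xxSaa => xxxSaaa => xxxxSaaaa => xxxxaaaa
Steps: 5


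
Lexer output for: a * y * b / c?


Scan left to right, longest-match per lexeme
Tokens: ID(a), OP(*), ID(y), OP(*), ID(b), OP(/), ID(c)


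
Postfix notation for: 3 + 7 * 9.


* has higher precedence, evaluate 7*9 first
Postfix: 3 7 9 * +


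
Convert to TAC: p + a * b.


Break into single-operator statements:
t1 = a * b
t2 = p + t1


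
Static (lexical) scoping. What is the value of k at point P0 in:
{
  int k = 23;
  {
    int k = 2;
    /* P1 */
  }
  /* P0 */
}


k declared in the same block as P0
k = 23


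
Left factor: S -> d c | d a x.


Common prefix: 'd'
Factored: S -> d S', S' -> c | a x


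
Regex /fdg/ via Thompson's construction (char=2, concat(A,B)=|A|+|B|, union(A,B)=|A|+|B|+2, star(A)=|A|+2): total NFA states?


Syntax tree has 3 char leaf(s), 0 union(s), 0 star(s)
chars contribute 3×2 = 6; each union adds +2; each star adds +2
Total: 6 + 0 + 0 = 6 states


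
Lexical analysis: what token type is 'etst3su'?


Pattern: letter/underscore followed by alphanumerics, not a keyword
Type: IDENTIFIER


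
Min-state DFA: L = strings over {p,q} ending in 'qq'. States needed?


Track the longest suffix of input matching a prefix of 'qq': 3 classes (prefixes of length 0..2)
Minimal DFA: 3 states


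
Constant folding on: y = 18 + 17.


18 + 17 = 35 at compile time
Optimized: y = 35


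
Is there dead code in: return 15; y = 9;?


statement follows a return and is unreachable
Dead: 'y = 9'


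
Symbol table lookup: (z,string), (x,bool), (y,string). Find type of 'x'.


Lookup 'x' → type bool


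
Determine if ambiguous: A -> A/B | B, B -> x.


precedence layered via separate nonterminal B: deterministic
Unambiguous


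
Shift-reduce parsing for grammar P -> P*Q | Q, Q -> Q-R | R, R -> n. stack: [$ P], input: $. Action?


start symbol P on stack, input exhausted
Action: accept


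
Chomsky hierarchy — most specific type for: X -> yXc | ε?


Single nonterminal LHS, but y^n c^n is not regular
Classification: Type 2 (Context-Free)


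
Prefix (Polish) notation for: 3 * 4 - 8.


left-to-right (same/higher precedence on left): tree is (- (* 3 4) 8)
Prefix: - * 3 4 8


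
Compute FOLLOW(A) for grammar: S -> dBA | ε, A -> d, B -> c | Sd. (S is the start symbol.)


$ ∈ FOLLOW(S). For each A -> αBβ: add FIRST(β)\{ε} to FOLLOW(B); if β nullable, add FOLLOW(A).
FOLLOW(A) = {$, d}


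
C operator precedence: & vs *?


'*' is multiplicative (level 10); '&' is bitwise AND (level 5)
Higher level binds tighter
'*' has higher precedence than '&'


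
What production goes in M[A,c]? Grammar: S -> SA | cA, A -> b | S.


For [A, c]: 'c' ∈ FIRST(S)
Entry: A -> S


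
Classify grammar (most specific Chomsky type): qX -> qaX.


LHS has context (more than one symbol) and |LHS| ≤ |RHS|
Classification: Type 1 (Context-Sensitive)


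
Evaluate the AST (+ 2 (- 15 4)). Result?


Evaluate inner: (- 15 4) = 11
Evaluate root: (+ 2 11) = 13
Result: 13


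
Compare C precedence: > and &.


'>' is relational (level 7); '&' is bitwise AND (level 5)
Higher level binds tighter
'>' has higher precedence than '&'


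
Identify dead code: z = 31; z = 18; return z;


first assignment to z is overwritten before any read
Dead: 'z = 31'


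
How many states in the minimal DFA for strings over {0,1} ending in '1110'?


Track the longest suffix of input matching a prefix of '1110': 5 classes (prefixes of length 0..4)
Minimal DFA: 5 states


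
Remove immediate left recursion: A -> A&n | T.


Left-recursive alternatives: A&n; non-recursive: T
Introduce A': A -> TA', A' -> &nA' | ε


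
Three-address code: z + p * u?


Break into single-operator statements:
t1 = p * u
t2 = z + t1


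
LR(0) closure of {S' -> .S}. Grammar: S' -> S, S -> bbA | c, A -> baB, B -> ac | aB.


Start: S' -> .S
For each item with dot before a nonterminal B, add B -> .γ for every B-production
Closure: [S' -> .S, S -> .bbA, S -> .c]


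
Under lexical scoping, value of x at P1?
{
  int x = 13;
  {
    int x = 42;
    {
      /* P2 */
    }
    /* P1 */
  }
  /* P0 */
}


x declared in the same block as P1
x = 42


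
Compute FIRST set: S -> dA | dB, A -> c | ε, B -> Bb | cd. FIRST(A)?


Per alternative of A: FIRST(c) = {c}; FIRST(ε) = {ε}
FIRST(A) = {c, ε}


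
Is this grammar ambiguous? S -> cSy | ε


balanced c^n…y^n: each string has a unique parse
Unambiguous


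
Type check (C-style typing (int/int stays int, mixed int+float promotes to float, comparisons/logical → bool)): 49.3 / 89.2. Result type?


Operand types: float / float
Rule: mixed int/float promotes to float; int/int stays int
Result type: float


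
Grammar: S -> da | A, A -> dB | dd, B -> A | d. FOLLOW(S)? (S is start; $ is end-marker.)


$ ∈ FOLLOW(S). For each A -> αBβ: add FIRST(β)\{ε} to FOLLOW(B); if β nullable, add FOLLOW(A).
FOLLOW(S) = {$}


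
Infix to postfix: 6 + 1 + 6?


Left to right (same or higher precedence on left)
Postfix: 6 1 + 6 +


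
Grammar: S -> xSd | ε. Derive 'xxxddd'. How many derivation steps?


Derivation: S => xSd => xxSdd => xxxSddd => xxxddd
Steps: 4


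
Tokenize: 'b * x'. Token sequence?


Scan left to right, longest-match per lexeme
Tokens: ID(b), OP(*), ID(x)


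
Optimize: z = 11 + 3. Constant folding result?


11 + 3 = 14 at compile time
Optimized: z = 14


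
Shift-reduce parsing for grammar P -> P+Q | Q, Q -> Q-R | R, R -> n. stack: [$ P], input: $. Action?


start symbol P on stack, input exhausted
Action: accept


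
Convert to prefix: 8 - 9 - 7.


left-to-right (same/higher precedence on left): tree is (- (- 8 9) 7)
Prefix: - - 8 9 7


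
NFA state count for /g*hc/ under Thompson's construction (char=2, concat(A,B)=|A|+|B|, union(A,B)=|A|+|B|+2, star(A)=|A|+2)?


Syntax tree has 3 char leaf(s), 0 union(s), 1 star(s)
chars contribute 3×2 = 6; each union adds +2; each star adds +2
Total: 6 + 0 + 2 = 8 states


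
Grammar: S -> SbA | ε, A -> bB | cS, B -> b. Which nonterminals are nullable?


A nonterminal is nullable iff some alternative derives ε (directly, or every symbol in it is nullable)
Nullable: {S}


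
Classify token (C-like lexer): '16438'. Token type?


Pattern: digits only
Type: INTEGER_LITERAL


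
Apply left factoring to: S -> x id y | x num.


Common prefix: 'x'
Factored: S -> x S', S' -> id y | num


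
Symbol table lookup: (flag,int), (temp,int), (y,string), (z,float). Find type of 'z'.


Lookup 'z' → type float


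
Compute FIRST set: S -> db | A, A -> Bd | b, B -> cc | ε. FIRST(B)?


Per alternative of B: FIRST(cc) = {c}; FIRST(ε) = {ε}
FIRST(B) = {c, ε}


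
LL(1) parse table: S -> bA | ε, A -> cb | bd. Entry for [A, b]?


For [A, b]: 'b' ∈ FIRST(bd)
Entry: A -> bd


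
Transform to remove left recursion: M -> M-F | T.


Left-recursive alternatives: M-F; non-recursive: T
Introduce M': M -> TM', M' -> -FM' | ε


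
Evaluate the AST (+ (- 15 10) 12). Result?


Evaluate inner: (- 15 10) = 5
Evaluate root: (+ 5 12) = 17
Result: 17


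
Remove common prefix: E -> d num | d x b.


Common prefix: 'd'
Factored: E -> d E', E' -> num | x b


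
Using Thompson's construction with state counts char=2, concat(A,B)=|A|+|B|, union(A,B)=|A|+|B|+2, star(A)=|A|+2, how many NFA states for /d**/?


Syntax tree has 1 char leaf(s), 0 union(s), 2 star(s)
chars contribute 1×2 = 2; each union adds +2; each star adds +2
Total: 2 + 0 + 4 = 6 states


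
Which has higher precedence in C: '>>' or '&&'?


'>>' is shift (level 8); '&&' is logical AND (level 2)
Higher level binds tighter
'>>' has higher precedence than '&&'


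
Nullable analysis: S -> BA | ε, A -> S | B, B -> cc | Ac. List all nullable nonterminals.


A nonterminal is nullable iff some alternative derives ε (directly, or every symbol in it is nullable)
Nullable: {A, S}


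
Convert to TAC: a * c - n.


Break into single-operator statements:
t1 = a * c
t2 = t1 - n


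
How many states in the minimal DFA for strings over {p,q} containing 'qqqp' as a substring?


KMP-style automaton: 4 progress states + 1 absorbing accept = 5
Minimal DFA: 5 states


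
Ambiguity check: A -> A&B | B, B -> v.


precedence layered via separate nonterminal B: deterministic
Unambiguous


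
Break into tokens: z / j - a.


Scan left to right, longest-match per lexeme
Tokens: ID(z), OP(/), ID(j), OP(-), ID(a)


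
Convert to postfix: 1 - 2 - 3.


Left to right (same or higher precedence on left)
Postfix: 1 2 - 3 -


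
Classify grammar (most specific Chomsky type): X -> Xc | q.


Left-linear: every RHS is a terminal or one nonterminal followed by a terminal
Classification: Type 3 (Regular)


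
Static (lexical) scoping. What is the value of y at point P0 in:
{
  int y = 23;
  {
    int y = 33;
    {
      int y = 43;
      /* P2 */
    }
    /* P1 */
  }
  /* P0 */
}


y declared in the same block as P0
y = 23


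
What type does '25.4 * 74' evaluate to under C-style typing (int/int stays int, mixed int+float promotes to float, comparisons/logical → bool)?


Operand types: float * int
Rule: mixed int/float promotes to float; int/int stays int
Result type: float


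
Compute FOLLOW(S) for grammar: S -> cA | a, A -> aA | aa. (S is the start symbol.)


$ ∈ FOLLOW(S). For each A -> αBβ: add FIRST(β)\{ε} to FOLLOW(B); if β nullable, add FOLLOW(A).
FOLLOW(S) = {$}


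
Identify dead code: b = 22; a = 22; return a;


b is assigned but never read
Dead: 'b = 22'


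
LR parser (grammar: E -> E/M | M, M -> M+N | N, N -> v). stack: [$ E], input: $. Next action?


start symbol E on stack, input exhausted
Action: accept


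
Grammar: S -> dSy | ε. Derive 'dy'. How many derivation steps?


Derivation: S => dSy => dy
Steps: 2


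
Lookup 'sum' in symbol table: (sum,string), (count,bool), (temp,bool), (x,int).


Lookup 'sum' → type string


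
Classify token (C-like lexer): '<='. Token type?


Pattern: operator symbol
Type: OPERATOR


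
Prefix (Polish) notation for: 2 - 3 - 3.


left-to-right (same/higher precedence on left): tree is (- (- 2 3) 3)
Prefix: - - 2 3 3


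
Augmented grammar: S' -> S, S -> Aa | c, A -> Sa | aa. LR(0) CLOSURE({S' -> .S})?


Start: S' -> .S
For each item with dot before a nonterminal B, add B -> .γ for every B-production
Closure: [S' -> .S, S -> .Aa, S -> .c, A -> .Sa, A -> .aa]


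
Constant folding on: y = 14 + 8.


14 + 8 = 22 at compile time
Optimized: y = 22


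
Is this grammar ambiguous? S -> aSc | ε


balanced a^n…c^n: each string has a unique parse
Unambiguous


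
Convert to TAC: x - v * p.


Break into single-operator statements:
t1 = v * p
t2 = x - t1


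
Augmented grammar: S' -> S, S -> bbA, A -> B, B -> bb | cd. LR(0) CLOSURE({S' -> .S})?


Start: S' -> .S
For each item with dot before a nonterminal B, add B -> .γ for every B-production
Closure: [S' -> .S, S -> .bbA]


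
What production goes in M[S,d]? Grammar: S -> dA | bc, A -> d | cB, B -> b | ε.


For [S, d]: 'd' ∈ FIRST(dA)
Entry: S -> dA


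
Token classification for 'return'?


Pattern: reserved word
Type: KEYWORD


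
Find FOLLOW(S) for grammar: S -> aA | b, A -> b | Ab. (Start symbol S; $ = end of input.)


$ ∈ FOLLOW(S). For each A -> αBβ: add FIRST(β)\{ε} to FOLLOW(B); if β nullable, add FOLLOW(A).
FOLLOW(S) = {$}


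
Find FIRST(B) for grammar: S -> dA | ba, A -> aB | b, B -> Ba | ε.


Per alternative of B: FIRST(Ba) = {a}; FIRST(ε) = {ε}
FIRST(B) = {a, ε}


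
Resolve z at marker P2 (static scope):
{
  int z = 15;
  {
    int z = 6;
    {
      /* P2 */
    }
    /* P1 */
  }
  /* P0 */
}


P2's block does not declare z; resolves to the enclosing declaration at depth 1
z = 6


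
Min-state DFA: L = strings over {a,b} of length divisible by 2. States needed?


Track length mod 2: states 0..1, accept at 0
Minimal DFA: 2 states


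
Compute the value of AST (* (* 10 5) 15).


Evaluate inner: (* 10 5) = 50
Evaluate root: (* 50 15) = 750
Result: 750


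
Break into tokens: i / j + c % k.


Scan left to right, longest-match per lexeme
Tokens: ID(i), OP(/), ID(j), OP(+), ID(c), OP(%), ID(k)


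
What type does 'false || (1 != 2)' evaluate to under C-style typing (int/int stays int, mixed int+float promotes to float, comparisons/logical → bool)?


Operand types: bool || bool
Rule: logical operators take bool operands and yield bool
Result type: bool


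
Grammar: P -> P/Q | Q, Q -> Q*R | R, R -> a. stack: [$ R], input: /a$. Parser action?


'R' (not preceded by Q*) is the handle for Q -> R
Action: reduce (Q -> R)


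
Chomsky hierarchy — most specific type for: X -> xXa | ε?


Single nonterminal LHS, but x^n a^n is not regular
Classification: Type 2 (Context-Free)


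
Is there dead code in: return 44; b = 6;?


statement follows a return and is unreachable
Dead: 'b = 6'


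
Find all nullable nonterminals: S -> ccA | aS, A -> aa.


A nonterminal is nullable iff some alternative derives ε (directly, or every symbol in it is nullable)
Nullable: {}


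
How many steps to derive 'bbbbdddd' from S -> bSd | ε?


Derivation: S => bSd => bbSdd => bbbSddd => bbbbSdddd => bbbbdddd
Steps: 5


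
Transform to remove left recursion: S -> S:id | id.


Left-recursive alternatives: S:id; non-recursive: id
Introduce S': S -> idS', S' -> :idS' | ε


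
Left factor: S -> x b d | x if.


Common prefix: 'x'
Factored: S -> x S', S' -> b d | if


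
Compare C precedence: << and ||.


'<<' is shift (level 8); '||' is logical OR (level 1)
Higher level binds tighter
'<<' has higher precedence than '||'


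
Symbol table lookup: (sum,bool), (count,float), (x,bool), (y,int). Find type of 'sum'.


Lookup 'sum' → type bool


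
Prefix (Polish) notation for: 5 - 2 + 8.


left-to-right (same/higher precedence on left): tree is (+ (- 5 2) 8)
Prefix: + - 5 2 8


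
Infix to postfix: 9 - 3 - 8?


Left to right (same or higher precedence on left)
Postfix: 9 3 - 8 -


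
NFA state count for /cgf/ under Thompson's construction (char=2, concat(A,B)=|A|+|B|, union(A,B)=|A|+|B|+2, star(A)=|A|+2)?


Syntax tree has 3 char leaf(s), 0 union(s), 0 star(s)
chars contribute 3×2 = 6; each union adds +2; each star adds +2
Total: 6 + 0 + 0 = 6 states


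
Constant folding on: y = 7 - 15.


7 - 15 = -8 at compile time
Optimized: y = -8


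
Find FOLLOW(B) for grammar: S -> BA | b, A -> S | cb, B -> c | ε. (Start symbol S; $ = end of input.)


$ ∈ FOLLOW(S). For each A -> αBβ: add FIRST(β)\{ε} to FOLLOW(B); if β nullable, add FOLLOW(A).
FOLLOW(B) = {b, c}


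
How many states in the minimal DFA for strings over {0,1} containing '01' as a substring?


KMP-style automaton: 2 progress states + 1 absorbing accept = 3
Minimal DFA: 3 states


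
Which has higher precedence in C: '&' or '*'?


'*' is multiplicative (level 10); '&' is bitwise AND (level 5)
Higher level binds tighter
'*' has higher precedence than '&'


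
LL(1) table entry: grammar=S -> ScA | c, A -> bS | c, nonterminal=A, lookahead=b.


For [A, b]: 'b' ∈ FIRST(bS)
Entry: A -> bS


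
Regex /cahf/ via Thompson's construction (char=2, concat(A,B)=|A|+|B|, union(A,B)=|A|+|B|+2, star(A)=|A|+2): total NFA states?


Syntax tree has 4 char leaf(s), 0 union(s), 0 star(s)
chars contribute 4×2 = 8; each union adds +2; each star adds +2
Total: 8 + 0 + 0 = 8 states


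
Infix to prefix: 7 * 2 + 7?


left-to-right (same/higher precedence on left): tree is (+ (* 7 2) 7)
Prefix: + * 7 2 7


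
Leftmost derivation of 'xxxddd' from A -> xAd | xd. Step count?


Derivation: A => xAd => xxAdd => xxxddd
Steps: 3


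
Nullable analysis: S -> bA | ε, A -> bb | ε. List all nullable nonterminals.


A nonterminal is nullable iff some alternative derives ε (directly, or every symbol in it is nullable)
Nullable: {A, S}


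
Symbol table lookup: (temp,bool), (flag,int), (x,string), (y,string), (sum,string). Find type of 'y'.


Lookup 'y' → type string


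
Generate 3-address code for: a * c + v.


Break into single-operator statements:
t1 = a * c
t2 = t1 + v


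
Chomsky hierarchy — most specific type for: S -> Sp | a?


Left-linear: every RHS is a terminal or one nonterminal followed by a terminal
Classification: Type 3 (Regular)


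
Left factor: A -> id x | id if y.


Common prefix: 'id'
Factored: A -> id A', A' -> x | if y


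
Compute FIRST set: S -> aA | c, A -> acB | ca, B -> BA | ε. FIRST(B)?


Per alternative of B: FIRST(BA) = {a, c}; FIRST(ε) = {ε}
FIRST(B) = {a, c, ε}


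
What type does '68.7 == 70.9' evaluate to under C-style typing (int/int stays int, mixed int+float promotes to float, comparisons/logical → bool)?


Operand types: float == float
Rule: comparison yields bool
Result type: bool


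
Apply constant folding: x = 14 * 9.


14 * 9 = 126 at compile time
Optimized: x = 126


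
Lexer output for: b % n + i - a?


Scan left to right, longest-match per lexeme
Tokens: ID(b), OP(%), ID(n), OP(+), ID(i), OP(-), ID(a)


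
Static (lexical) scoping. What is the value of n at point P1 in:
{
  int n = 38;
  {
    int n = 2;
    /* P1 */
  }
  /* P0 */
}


n declared in the same block as P1
n = 2


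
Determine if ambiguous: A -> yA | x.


right-linear, alternatives start with distinct terminals 'y' vs 'x': unique leftmost derivation
Unambiguous


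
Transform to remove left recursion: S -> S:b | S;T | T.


Left-recursive alternatives: S:b, S;T; non-recursive: T
Introduce S': S -> TS', S' -> :bS' | ;TS' | ε


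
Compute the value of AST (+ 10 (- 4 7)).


Evaluate inner: (- 4 7) = -3
Evaluate root: (+ 10 -3) = 7
Result: 7


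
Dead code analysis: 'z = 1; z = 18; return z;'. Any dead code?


first assignment to z is overwritten before any read
Dead: 'z = 1'


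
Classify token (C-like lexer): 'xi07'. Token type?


Pattern: letter/underscore followed by alphanumerics, not a keyword
Type: IDENTIFIER


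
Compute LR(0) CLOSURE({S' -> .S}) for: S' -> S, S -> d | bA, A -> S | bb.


Start: S' -> .S
For each item with dot before a nonterminal B, add B -> .γ for every B-production
Closure: [S' -> .S, S -> .d, S -> .bA]


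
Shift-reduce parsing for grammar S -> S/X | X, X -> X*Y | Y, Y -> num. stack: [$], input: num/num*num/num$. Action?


no handle on stack; shift 'num'
Action: shift


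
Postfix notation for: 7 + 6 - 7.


Left to right (same or higher precedence on left)
Postfix: 7 6 + 7 -


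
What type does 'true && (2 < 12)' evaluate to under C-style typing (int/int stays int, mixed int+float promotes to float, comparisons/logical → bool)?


Operand types: bool && bool
Rule: logical operators take bool operands and yield bool
Result type: bool


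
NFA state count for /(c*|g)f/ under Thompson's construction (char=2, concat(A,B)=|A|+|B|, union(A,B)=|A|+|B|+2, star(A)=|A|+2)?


Syntax tree has 3 char leaf(s), 1 union(s), 1 star(s)
chars contribute 3×2 = 6; each union adds +2; each star adds +2
Total: 6 + 2 + 2 = 10 states


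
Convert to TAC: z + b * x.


Break into single-operator statements:
t1 = b * x
t2 = z + t1


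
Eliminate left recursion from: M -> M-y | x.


Left-recursive alternatives: M-y; non-recursive: x
Introduce M': M -> xM', M' -> -yM' | ε


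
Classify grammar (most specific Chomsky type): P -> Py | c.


Left-linear: every RHS is a terminal or one nonterminal followed by a terminal
Classification: Type 3 (Regular)


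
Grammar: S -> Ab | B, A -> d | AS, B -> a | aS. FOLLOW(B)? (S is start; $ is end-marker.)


$ ∈ FOLLOW(S). For each A -> αBβ: add FIRST(β)\{ε} to FOLLOW(B); if β nullable, add FOLLOW(A).
FOLLOW(B) = {$, a, b, d}


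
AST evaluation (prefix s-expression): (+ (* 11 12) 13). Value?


Evaluate inner: (* 11 12) = 132
Evaluate root: (+ 132 13) = 145
Result: 145


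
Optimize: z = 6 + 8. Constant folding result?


6 + 8 = 14 at compile time
Optimized: z = 14


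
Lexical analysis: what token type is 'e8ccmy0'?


Pattern: letter/underscore followed by alphanumerics, not a keyword
Type: IDENTIFIER


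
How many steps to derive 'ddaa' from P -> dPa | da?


Derivation: P => dPa => ddaa
Steps: 2


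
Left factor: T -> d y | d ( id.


Common prefix: 'd'
Factored: T -> d T', T' -> y | ( id


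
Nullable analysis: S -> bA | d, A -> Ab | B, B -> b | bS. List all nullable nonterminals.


A nonterminal is nullable iff some alternative derives ε (directly, or every symbol in it is nullable)
Nullable: {}


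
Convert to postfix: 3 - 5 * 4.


* has higher precedence, evaluate 5*4 first
Postfix: 3 5 4 * -


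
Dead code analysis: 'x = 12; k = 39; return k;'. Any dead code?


x is assigned but never read
Dead: 'x = 12'


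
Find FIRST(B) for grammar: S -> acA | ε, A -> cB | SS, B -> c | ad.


Per alternative of B: FIRST(c) = {c}; FIRST(ad) = {a}
FIRST(B) = {a, c}


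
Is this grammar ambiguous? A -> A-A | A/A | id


'id-id/id' has two parse trees (no precedence encoded between - and /)
Ambiguous


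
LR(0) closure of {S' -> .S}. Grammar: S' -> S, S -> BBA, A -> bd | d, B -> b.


Start: S' -> .S
For each item with dot before a nonterminal B, add B -> .γ for every B-production
Closure: [S' -> .S, S -> .BBA, B -> .b]


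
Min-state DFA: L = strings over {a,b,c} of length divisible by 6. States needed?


Track length mod 6: states 0..5, accept at 0
Minimal DFA: 6 states


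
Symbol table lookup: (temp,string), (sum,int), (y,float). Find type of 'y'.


Lookup 'y' → type float


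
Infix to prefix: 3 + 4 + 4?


left-to-right (same/higher precedence on left): tree is (+ (+ 3 4) 4)
Prefix: + + 3 4 4


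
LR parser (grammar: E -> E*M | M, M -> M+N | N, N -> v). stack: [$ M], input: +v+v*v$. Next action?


shift '+' to continue M -> M+N
Action: shift


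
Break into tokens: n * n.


Scan left to right, longest-match per lexeme
Tokens: ID(n), OP(*), ID(n)


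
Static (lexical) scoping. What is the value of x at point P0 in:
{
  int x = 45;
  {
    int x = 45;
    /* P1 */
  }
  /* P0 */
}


x declared in the same block as P0
x = 45


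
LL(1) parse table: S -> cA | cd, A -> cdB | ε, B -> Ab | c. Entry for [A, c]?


For [A, c]: 'c' ∈ FIRST(cdB)
Entry: A -> cdB


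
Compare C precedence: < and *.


'*' is multiplicative (level 10); '<' is relational (level 7)
Higher level binds tighter
'*' has higher precedence than '<'


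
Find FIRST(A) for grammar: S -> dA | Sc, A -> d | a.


Per alternative of A: FIRST(d) = {d}; FIRST(a) = {a}
FIRST(A) = {a, d}


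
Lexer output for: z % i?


Scan left to right, longest-match per lexeme
Tokens: ID(z), OP(%), ID(i)


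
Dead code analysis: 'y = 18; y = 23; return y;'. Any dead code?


first assignment to y is overwritten before any read
Dead: 'y = 18'


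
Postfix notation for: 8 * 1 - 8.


Left to right (same or higher precedence on left)
Postfix: 8 1 * 8 -


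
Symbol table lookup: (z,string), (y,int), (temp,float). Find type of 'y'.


Lookup 'y' → type int


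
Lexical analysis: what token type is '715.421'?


Pattern: digits with a decimal point
Type: FLOAT_LITERAL


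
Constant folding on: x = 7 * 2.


7 * 2 = 14 at compile time
Optimized: x = 14


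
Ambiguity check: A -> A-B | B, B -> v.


precedence layered via separate nonterminal B: deterministic
Unambiguous


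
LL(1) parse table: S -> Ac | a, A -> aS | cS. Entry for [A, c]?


For [A, c]: 'c' ∈ FIRST(cS)
Entry: A -> cS


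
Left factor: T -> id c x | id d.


Common prefix: 'id'
Factored: T -> id T', T' -> c x | d


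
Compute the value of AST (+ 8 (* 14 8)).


Evaluate inner: (* 14 8) = 112
Evaluate root: (+ 8 112) = 120
Result: 120


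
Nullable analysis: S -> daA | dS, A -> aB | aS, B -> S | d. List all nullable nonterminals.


A nonterminal is nullable iff some alternative derives ε (directly, or every symbol in it is nullable)
Nullable: {}


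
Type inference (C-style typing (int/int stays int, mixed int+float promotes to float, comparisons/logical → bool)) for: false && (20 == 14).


Operand types: bool && bool
Rule: logical operators take bool operands and yield bool
Result type: bool


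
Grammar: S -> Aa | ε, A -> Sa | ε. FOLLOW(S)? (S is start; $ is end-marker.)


$ ∈ FOLLOW(S). For each A -> αBβ: add FIRST(β)\{ε} to FOLLOW(B); if β nullable, add FOLLOW(A).
FOLLOW(S) = {$, a}


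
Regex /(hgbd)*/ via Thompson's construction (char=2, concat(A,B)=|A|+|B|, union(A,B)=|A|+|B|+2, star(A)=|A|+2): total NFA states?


Syntax tree has 4 char leaf(s), 0 union(s), 1 star(s)
chars contribute 4×2 = 8; each union adds +2; each star adds +2
Total: 8 + 0 + 2 = 10 states


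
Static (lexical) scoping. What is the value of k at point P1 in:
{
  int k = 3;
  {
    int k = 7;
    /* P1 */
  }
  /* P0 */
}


k declared in the same block as P1
k = 7


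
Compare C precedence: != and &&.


'!=' is equality (level 6); '&&' is logical AND (level 2)
Higher level binds tighter
'!=' has higher precedence than '&&'


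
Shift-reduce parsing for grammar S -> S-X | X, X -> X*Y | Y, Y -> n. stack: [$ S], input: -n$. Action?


shift '-' to continue S -> S-X
Action: shift


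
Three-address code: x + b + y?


Break into single-operator statements:
t1 = x + b
t2 = t1 + y


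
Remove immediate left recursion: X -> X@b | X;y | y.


Left-recursive alternatives: X@b, X;y; non-recursive: y
Introduce X': X -> yX', X' -> @bX' | ;yX' | ε


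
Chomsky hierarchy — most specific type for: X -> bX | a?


Right-linear: every RHS is a terminal or a terminal followed by one nonterminal
Classification: Type 3 (Regular)


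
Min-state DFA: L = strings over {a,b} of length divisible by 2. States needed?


Track length mod 2: states 0..1, accept at 0
Minimal DFA: 2 states


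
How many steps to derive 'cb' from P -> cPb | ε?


Derivation: P => cPb => cb
Steps: 2


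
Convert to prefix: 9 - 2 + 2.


left-to-right (same/higher precedence on left): tree is (+ (- 9 2) 2)
Prefix: + - 9 2 2


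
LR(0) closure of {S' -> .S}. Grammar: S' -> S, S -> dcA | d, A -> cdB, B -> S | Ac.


Start: S' -> .S
For each item with dot before a nonterminal B, add B -> .γ for every B-production
Closure: [S' -> .S, S -> .dcA, S -> .d]


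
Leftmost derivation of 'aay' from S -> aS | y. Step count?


Derivation: S => aS => aaS => aay
Steps: 3


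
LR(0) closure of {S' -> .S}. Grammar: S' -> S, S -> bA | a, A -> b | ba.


Start: S' -> .S
For each item with dot before a nonterminal B, add B -> .γ for every B-production
Closure: [S' -> .S, S -> .bA, S -> .a]


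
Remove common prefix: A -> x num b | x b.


Common prefix: 'x'
Factored: A -> x A', A' -> num b | b


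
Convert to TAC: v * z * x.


Break into single-operator statements:
t1 = v * z
t2 = t1 * x


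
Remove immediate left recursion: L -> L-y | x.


Left-recursive alternatives: L-y; non-recursive: x
Introduce L': L -> xL', L' -> -yL' | ε


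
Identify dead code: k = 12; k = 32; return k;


first assignment to k is overwritten before any read
Dead: 'k = 12'


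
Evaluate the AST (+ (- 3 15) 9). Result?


Evaluate inner: (- 3 15) = -12
Evaluate root: (+ -12 9) = -3
Result: -3


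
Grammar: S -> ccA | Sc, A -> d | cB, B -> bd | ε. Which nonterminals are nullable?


A nonterminal is nullable iff some alternative derives ε (directly, or every symbol in it is nullable)
Nullable: {B}


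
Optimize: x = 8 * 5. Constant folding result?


8 * 5 = 40 at compile time
Optimized: x = 40


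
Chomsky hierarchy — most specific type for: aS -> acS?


LHS has context (more than one symbol) and |LHS| ≤ |RHS|
Classification: Type 1 (Context-Sensitive)


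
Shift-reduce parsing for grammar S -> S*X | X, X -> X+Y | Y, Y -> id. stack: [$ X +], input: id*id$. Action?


no handle; shift 'id'
Action: shift


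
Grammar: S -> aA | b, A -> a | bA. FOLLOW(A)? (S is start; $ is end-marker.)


$ ∈ FOLLOW(S). For each A -> αBβ: add FIRST(β)\{ε} to FOLLOW(B); if β nullable, add FOLLOW(A).
FOLLOW(A) = {$}


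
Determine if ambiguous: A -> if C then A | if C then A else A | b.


dangling else: 'if C then if C then b else b' parses two ways
Ambiguous


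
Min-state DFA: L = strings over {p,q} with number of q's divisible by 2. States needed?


Track (count of q) mod 2: states 0..1, accept at 0
Minimal DFA: 2 states


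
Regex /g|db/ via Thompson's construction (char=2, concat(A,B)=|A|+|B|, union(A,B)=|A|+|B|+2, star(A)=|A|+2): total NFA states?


Syntax tree has 3 char leaf(s), 1 union(s), 0 star(s)
chars contribute 3×2 = 6; each union adds +2; each star adds +2
Total: 6 + 2 + 0 = 8 states


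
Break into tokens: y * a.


Scan left to right, longest-match per lexeme
Tokens: ID(y), OP(*), ID(a)


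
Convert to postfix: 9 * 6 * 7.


Left to right (same or higher precedence on left)
Postfix: 9 6 * 7 *


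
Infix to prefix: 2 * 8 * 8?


left-to-right (same/higher precedence on left): tree is (* (* 2 8) 8)
Prefix: * * 2 8 8


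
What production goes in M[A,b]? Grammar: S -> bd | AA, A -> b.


For [A, b]: 'b' ∈ FIRST(b)
Entry: A -> b


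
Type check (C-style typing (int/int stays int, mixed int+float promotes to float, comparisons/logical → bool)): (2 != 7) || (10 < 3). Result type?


Operand types: bool || bool
Rule: logical operators take bool operands and yield bool
Result type: bool


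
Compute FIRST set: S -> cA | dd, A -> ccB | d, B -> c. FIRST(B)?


Per alternative of B: FIRST(c) = {c}
FIRST(B) = {c}


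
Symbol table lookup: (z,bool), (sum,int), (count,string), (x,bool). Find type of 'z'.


Lookup 'z' → type bool


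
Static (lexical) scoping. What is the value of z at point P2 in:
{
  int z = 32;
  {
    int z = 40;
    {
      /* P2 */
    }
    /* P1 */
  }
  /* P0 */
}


P2's block does not declare z; resolves to the enclosing declaration at depth 1
z = 40


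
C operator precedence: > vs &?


'>' is relational (level 7); '&' is bitwise AND (level 5)
Higher level binds tighter
'>' has higher precedence than '&'


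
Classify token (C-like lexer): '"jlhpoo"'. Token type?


Pattern: double-quoted sequence
Type: STRING_LITERAL


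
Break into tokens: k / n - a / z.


Scan left to right, longest-match per lexeme
Tokens: ID(k), OP(/), ID(n), OP(-), ID(a), OP(/), ID(z)


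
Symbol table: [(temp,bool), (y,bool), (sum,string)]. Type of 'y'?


Lookup 'y' → type bool


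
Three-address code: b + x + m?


Break into single-operator statements:
t1 = b + x
t2 = t1 + m


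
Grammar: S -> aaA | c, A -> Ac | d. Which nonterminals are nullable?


A nonterminal is nullable iff some alternative derives ε (directly, or every symbol in it is nullable)
Nullable: {}


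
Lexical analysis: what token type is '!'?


Pattern: operator symbol
Type: OPERATOR


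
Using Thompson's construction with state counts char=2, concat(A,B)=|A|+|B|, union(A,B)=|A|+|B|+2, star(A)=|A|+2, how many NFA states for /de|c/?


Syntax tree has 3 char leaf(s), 1 union(s), 0 star(s)
chars contribute 3×2 = 6; each union adds +2; each star adds +2
Total: 6 + 2 + 0 = 8 states


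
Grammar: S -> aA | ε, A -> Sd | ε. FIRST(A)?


Per alternative of A: FIRST(Sd) = {a, d}; FIRST(ε) = {ε}
FIRST(A) = {a, d, ε}


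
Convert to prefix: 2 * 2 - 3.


left-to-right (same/higher precedence on left): tree is (- (* 2 2) 3)
Prefix: - * 2 2 3


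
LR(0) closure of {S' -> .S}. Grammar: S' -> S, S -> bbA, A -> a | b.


Start: S' -> .S
For each item with dot before a nonterminal B, add B -> .γ for every B-production
Closure: [S' -> .S, S -> .bbA]


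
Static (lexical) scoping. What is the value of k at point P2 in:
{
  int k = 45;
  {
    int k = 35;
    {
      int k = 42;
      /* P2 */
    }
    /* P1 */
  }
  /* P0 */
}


k declared in the same block as P2
k = 42


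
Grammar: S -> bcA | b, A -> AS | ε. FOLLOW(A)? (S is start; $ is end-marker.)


$ ∈ FOLLOW(S). For each A -> αBβ: add FIRST(β)\{ε} to FOLLOW(B); if β nullable, add FOLLOW(A).
FOLLOW(A) = {$, b}


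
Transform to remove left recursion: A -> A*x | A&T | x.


Left-recursive alternatives: A*x, A&T; non-recursive: x
Introduce A': A -> xA', A' -> *xA' | &TA' | ε


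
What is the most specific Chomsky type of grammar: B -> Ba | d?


Left-linear: every RHS is a terminal or one nonterminal followed by a terminal
Classification: Type 3 (Regular)


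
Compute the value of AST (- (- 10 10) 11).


Evaluate inner: (- 10 10) = 0
Evaluate root: (- 0 11) = -11
Result: -11


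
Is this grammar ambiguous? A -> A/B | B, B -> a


precedence layered via separate nonterminal B: deterministic
Unambiguous


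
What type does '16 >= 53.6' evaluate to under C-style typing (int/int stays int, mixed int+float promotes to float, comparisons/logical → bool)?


Operand types: int >= float
Rule: comparison yields bool
Result type: bool


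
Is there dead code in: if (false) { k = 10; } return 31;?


condition is constant false, so the whole block is unreachable
Dead: 'if (false) { k = 10; }'


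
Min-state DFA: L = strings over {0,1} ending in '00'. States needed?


Track the longest suffix of input matching a prefix of '00': 3 classes (prefixes of length 0..2)
Minimal DFA: 3 states


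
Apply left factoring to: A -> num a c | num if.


Common prefix: 'num'
Factored: A -> num A', A' -> a c | if


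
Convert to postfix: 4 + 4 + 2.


Left to right (same or higher precedence on left)
Postfix: 4 4 + 2 +


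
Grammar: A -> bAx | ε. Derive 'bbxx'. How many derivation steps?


Derivation: A => bAx => bbAxx => bbxx
Steps: 3


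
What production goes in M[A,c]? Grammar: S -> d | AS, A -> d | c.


For [A, c]: 'c' ∈ FIRST(c)
Entry: A -> c


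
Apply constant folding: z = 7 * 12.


7 * 12 = 84 at compile time
Optimized: z = 84


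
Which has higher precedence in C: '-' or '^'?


'-' is additive (level 9); '^' is bitwise XOR (level 4)
Higher level binds tighter
'-' has higher precedence than '^'


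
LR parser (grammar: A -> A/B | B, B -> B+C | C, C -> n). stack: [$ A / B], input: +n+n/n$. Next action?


'+' can extend B; shift to build B -> B+C
Action: shift


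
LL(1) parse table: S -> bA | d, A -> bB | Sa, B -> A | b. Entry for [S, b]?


For [S, b]: 'b' ∈ FIRST(bA)
Entry: S -> bA


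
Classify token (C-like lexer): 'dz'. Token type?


Pattern: letter/underscore followed by alphanumerics, not a keyword
Type: IDENTIFIER


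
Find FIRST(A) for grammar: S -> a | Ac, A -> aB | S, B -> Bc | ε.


Per alternative of A: FIRST(aB) = {a}; FIRST(S) = {a}
FIRST(A) = {a}


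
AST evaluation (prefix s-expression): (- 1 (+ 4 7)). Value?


Evaluate inner: (+ 4 7) = 11
Evaluate root: (- 1 11) = -10
Result: -10


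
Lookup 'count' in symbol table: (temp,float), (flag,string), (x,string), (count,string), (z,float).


Lookup 'count' → type string


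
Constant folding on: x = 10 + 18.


10 + 18 = 28 at compile time
Optimized: x = 28


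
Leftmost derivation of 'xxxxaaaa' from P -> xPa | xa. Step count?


Derivation: P => xPa => xxPaa => xxxPaaa => xxxxaaaa
Steps: 4


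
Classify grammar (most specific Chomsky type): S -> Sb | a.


Left-linear: every RHS is a terminal or one nonterminal followed by a terminal
Classification: Type 3 (Regular)


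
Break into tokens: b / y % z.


Scan left to right, longest-match per lexeme
Tokens: ID(b), OP(/), ID(y), OP(%), ID(z)


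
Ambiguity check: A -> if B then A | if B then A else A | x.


dangling else: 'if B then if B then x else x' parses two ways
Ambiguous


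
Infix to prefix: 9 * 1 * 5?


left-to-right (same/higher precedence on left): tree is (* (* 9 1) 5)
Prefix: * * 9 1 5


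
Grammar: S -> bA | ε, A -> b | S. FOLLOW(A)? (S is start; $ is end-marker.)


$ ∈ FOLLOW(S). For each A -> αBβ: add FIRST(β)\{ε} to FOLLOW(B); if β nullable, add FOLLOW(A).
FOLLOW(A) = {$}


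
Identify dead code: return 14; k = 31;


statement follows a return and is unreachable
Dead: 'k = 31'


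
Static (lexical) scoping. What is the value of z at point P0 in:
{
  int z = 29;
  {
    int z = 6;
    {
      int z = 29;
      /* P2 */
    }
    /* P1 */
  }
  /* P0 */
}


z declared in the same block as P0
z = 29


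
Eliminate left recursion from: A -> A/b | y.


Left-recursive alternatives: A/b; non-recursive: y
Introduce A': A -> yA', A' -> /bA' | ε


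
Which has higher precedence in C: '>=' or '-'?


'-' is additive (level 9); '>=' is relational (level 7)
Higher level binds tighter
'-' has higher precedence than '>='


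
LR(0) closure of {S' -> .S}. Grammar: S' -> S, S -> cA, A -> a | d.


Start: S' -> .S
For each item with dot before a nonterminal B, add B -> .γ for every B-production
Closure: [S' -> .S, S -> .cA]


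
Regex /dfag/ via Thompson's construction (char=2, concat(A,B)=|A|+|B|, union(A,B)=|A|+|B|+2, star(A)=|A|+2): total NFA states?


Syntax tree has 4 char leaf(s), 0 union(s), 0 star(s)
chars contribute 4×2 = 8; each union adds +2; each star adds +2
Total: 8 + 0 + 0 = 8 states
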